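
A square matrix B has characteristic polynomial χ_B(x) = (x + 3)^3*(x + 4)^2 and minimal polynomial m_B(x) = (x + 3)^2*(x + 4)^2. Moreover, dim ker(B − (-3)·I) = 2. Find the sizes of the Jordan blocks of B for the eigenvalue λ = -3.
Block sizes for λ = -3: [2, 1]

Step 1 — from the characteristic polynomial, algebraic multiplicity of λ = -3 is 3. From dim ker(B − (-3)·I) = 2, there are exactly 2 Jordan blocks for λ = -3.
Step 2 — from the minimal polynomial, the factor (x + 3)^2 tells us the largest block for λ = -3 has size 2.
Step 3 — with total size 3, 2 blocks, and largest block 2, the block sizes (in nonincreasing order) are [2, 1].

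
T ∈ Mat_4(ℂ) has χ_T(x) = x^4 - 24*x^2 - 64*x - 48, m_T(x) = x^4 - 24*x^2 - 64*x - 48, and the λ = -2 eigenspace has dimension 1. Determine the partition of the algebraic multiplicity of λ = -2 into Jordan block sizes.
Block sizes for λ = -2: [3]

Step 1 — from the characteristic polynomial, algebraic multiplicity of λ = -2 is 3. From dim ker(T − (-2)·I) = 1, there are exactly 1 Jordan blocks for λ = -2.
Step 2 — from the minimal polynomial, the factor (x + 2)^3 tells us the largest block for λ = -2 has size 3.
Step 3 — with total size 3, 1 blocks, and largest block 3, the block sizes (in nonincreasing order) are [3].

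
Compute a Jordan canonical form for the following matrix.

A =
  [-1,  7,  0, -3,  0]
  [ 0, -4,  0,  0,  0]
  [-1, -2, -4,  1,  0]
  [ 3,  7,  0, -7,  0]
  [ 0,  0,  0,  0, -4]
J_2(-4) ⊕ J_2(-4) ⊕ J_1(-4)

The characteristic polynomial is
  det(x·I − A) = x^5 + 20*x^4 + 160*x^3 + 640*x^2 + 1280*x + 1024 = (x + 4)^5

Eigenvalues and multiplicities (the geometric multiplicity of λ is n − rank(A − λI), which equals the number of Jordan blocks for λ):
  λ = -4: algebraic multiplicity = 5, geometric multiplicity = 3

Determining the block sizes for each eigenvalue:
  λ = -4: with am = 5 and gm = 3, the partition is not yet determined (e.g. several partitions of 5 into 3 parts exist). Let N = A − (-4)·I. Computing rank(N^1) = 2, rank(N^2) = 0; the number of blocks of size ≥ j is rank(N^{j−1}) − rank(N^j), giving [3, 2]. So we have 2 block(s) of size 2, 1 block(s) of size 1 → block sizes [2, 2, 1]

Assembling the blocks gives a Jordan form
J =
  [-4,  1,  0,  0,  0]
  [ 0, -4,  0,  0,  0]
  [ 0,  0, -4,  1,  0]
  [ 0,  0,  0, -4,  0]
  [ 0,  0,  0,  0, -4]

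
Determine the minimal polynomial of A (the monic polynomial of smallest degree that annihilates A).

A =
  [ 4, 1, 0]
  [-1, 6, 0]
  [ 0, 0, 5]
x^2 - 10*x + 25

The characteristic polynomial is χ_A(x) = (x - 5)^3, so the eigenvalues are known. The minimal polynomial is
  m_A(x) = Π_λ (x − λ)^{k_λ}
where k_λ is the size of the *largest* Jordan block for λ (equivalently, the smallest k with (A − λI)^k v = 0 for every generalised eigenvector v of λ).

  λ = 5: largest Jordan block has size 2, contributing (x − 5)^2

So m_A(x) = (x - 5)^2 = x^2 - 10*x + 25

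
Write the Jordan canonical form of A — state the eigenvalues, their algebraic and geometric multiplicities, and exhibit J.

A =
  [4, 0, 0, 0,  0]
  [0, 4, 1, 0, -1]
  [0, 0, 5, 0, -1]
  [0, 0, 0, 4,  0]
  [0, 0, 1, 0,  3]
J_2(4) ⊕ J_1(4) ⊕ J_1(4) ⊕ J_1(4)

The characteristic polynomial is
  det(x·I − A) = x^5 - 20*x^4 + 160*x^3 - 640*x^2 + 1280*x - 1024 = (x - 4)^5

Eigenvalues and multiplicities (the geometric multiplicity of λ is n − rank(A − λI), which equals the number of Jordan blocks for λ):
  λ = 4: algebraic multiplicity = 5, geometric multiplicity = 4

Determining the block sizes for each eigenvalue:
  λ = 4: 4 blocks summing to 5 forces exactly one block of size 2 and the rest size 1 → block sizes [2, 1, 1, 1]

Assembling the blocks gives a Jordan form
J =
  [4, 1, 0, 0, 0]
  [0, 4, 0, 0, 0]
  [0, 0, 4, 0, 0]
  [0, 0, 0, 4, 0]
  [0, 0, 0, 0, 4]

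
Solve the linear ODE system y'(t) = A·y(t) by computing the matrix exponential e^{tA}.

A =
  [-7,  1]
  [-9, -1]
e^{tA} =
  [-3*t*exp(-4*t) + exp(-4*t), t*exp(-4*t)]
  [-9*t*exp(-4*t), 3*t*exp(-4*t) + exp(-4*t)]

Strategy: write A = P · J · P⁻¹ where J is a Jordan canonical form, so e^{tA} = P · e^{tJ} · P⁻¹, and e^{tJ} can be computed block-by-block.

A has Jordan form
J =
  [-4,  1]
  [ 0, -4]
(up to reordering of blocks).

Per-block formulas:
  For a 2×2 Jordan block J_2(-4): exp(t · J_2(-4)) = e^(-4t)·(I + t·N), where N is the 2×2 nilpotent shift.

After assembling e^{tJ} and conjugating by P, we get:

e^{tA} =
  [-3*t*exp(-4*t) + exp(-4*t), t*exp(-4*t)]
  [-9*t*exp(-4*t), 3*t*exp(-4*t) + exp(-4*t)]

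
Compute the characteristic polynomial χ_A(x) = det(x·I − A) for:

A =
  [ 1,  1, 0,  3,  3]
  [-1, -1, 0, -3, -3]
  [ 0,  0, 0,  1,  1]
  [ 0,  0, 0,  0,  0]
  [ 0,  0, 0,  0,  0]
x^5

Expanding det(x·I − A) (e.g. by cofactor expansion or by noting that A is similar to its Jordan form J, which has the same characteristic polynomial as A) gives
  χ_A(x) = x^5
which factors as x^5. The eigenvalues (with algebraic multiplicities) are λ = 0 with multiplicity 5.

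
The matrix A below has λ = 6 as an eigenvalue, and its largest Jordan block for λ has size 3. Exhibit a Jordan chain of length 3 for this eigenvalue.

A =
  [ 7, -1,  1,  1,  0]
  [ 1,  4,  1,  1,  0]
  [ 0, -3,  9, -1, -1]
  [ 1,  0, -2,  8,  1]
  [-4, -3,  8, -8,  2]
A Jordan chain for λ = 6 of length 3:
v_1 = (1, 0, 0, -1, 1)ᵀ
v_2 = (1, 1, 0, 1, -4)ᵀ
v_3 = (1, 0, 0, 0, 0)ᵀ

Let N = A − (6)·I. We want v_3 with N^3 v_3 = 0 but N^2 v_3 ≠ 0; then v_{j-1} := N · v_j for j = 3, …, 2.

Pick v_3 = (1, 0, 0, 0, 0)ᵀ.
Then v_2 = N · v_3 = (1, 1, 0, 1, -4)ᵀ.
Then v_1 = N · v_2 = (1, 0, 0, -1, 1)ᵀ.

Sanity check: (A − (6)·I) v_1 = (0, 0, 0, 0, 0)ᵀ = 0. ✓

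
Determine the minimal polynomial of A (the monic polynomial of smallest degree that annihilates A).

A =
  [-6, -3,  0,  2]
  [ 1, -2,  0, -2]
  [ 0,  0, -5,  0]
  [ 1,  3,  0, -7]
x^2 + 10*x + 25

The characteristic polynomial is χ_A(x) = (x + 5)^4, so the eigenvalues are known. The minimal polynomial is
  m_A(x) = Π_λ (x − λ)^{k_λ}
where k_λ is the size of the *largest* Jordan block for λ (equivalently, the smallest k with (A − λI)^k v = 0 for every generalised eigenvector v of λ).

  λ = -5: largest Jordan block has size 2, contributing (x + 5)^2

So m_A(x) = (x + 5)^2 = x^2 + 10*x + 25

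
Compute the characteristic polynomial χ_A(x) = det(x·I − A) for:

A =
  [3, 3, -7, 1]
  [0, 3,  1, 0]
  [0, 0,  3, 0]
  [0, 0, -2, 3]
x^4 - 12*x^3 + 54*x^2 - 108*x + 81

Expanding det(x·I − A) (e.g. by cofactor expansion or by noting that A is similar to its Jordan form J, which has the same characteristic polynomial as A) gives
  χ_A(x) = x^4 - 12*x^3 + 54*x^2 - 108*x + 81
which factors as (x - 3)^4. The eigenvalues (with algebraic multiplicities) are λ = 3 with multiplicity 4.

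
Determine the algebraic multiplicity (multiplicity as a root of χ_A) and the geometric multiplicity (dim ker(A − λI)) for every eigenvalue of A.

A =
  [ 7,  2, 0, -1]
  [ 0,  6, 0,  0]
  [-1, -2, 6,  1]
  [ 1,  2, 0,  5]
λ = 6: alg = 4, geom = 3

Step 1 — factor the characteristic polynomial to read off the algebraic multiplicities:
  χ_A(x) = (x - 6)^4

Step 2 — compute geometric multiplicities via the rank-nullity identity g(λ) = n − rank(A − λI):
  rank(A − (6)·I) = 1, so dim ker(A − (6)·I) = n − 1 = 3

Summary:
  λ = 6: algebraic multiplicity = 4, geometric multiplicity = 3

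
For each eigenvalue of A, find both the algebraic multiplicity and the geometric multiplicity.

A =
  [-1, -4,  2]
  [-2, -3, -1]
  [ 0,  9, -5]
λ = -5: alg = 1, geom = 1; λ = -2: alg = 2, geom = 1

Step 1 — factor the characteristic polynomial to read off the algebraic multiplicities:
  χ_A(x) = (x + 2)^2*(x + 5)

Step 2 — compute geometric multiplicities via the rank-nullity identity g(λ) = n − rank(A − λI):
  rank(A − (-5)·I) = 2, so dim ker(A − (-5)·I) = n − 2 = 1
  rank(A − (-2)·I) = 2, so dim ker(A − (-2)·I) = n − 2 = 1

Summary:
  λ = -5: algebraic multiplicity = 1, geometric multiplicity = 1
  λ = -2: algebraic multiplicity = 2, geometric multiplicity = 1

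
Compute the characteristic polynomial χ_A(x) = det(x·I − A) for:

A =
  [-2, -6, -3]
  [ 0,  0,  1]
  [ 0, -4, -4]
x^3 + 6*x^2 + 12*x + 8

Expanding det(x·I − A) (e.g. by cofactor expansion or by noting that A is similar to its Jordan form J, which has the same characteristic polynomial as A) gives
  χ_A(x) = x^3 + 6*x^2 + 12*x + 8
which factors as (x + 2)^3. The eigenvalues (with algebraic multiplicities) are λ = -2 with multiplicity 3.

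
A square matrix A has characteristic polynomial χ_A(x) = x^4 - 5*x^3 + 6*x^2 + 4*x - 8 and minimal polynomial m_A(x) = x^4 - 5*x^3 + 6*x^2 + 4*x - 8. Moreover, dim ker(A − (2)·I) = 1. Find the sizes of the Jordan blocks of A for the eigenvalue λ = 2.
Block sizes for λ = 2: [3]

Step 1 — from the characteristic polynomial, algebraic multiplicity of λ = 2 is 3. From dim ker(A − (2)·I) = 1, there are exactly 1 Jordan blocks for λ = 2.
Step 2 — from the minimal polynomial, the factor (x − 2)^3 tells us the largest block for λ = 2 has size 3.
Step 3 — with total size 3, 1 blocks, and largest block 3, the block sizes (in nonincreasing order) are [3].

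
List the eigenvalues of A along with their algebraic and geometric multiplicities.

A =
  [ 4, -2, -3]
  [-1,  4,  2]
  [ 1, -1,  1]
λ = 3: alg = 3, geom = 1

Step 1 — factor the characteristic polynomial to read off the algebraic multiplicities:
  χ_A(x) = (x - 3)^3

Step 2 — compute geometric multiplicities via the rank-nullity identity g(λ) = n − rank(A − λI):
  rank(A − (3)·I) = 2, so dim ker(A − (3)·I) = n − 2 = 1

Summary:
  λ = 3: algebraic multiplicity = 3, geometric multiplicity = 1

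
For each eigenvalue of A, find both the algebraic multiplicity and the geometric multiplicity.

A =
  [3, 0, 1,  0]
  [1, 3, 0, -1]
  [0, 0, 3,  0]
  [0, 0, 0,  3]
λ = 3: alg = 4, geom = 2

Step 1 — factor the characteristic polynomial to read off the algebraic multiplicities:
  χ_A(x) = (x - 3)^4

Step 2 — compute geometric multiplicities via the rank-nullity identity g(λ) = n − rank(A − λI):
  rank(A − (3)·I) = 2, so dim ker(A − (3)·I) = n − 2 = 2

Summary:
  λ = 3: algebraic multiplicity = 4, geometric multiplicity = 2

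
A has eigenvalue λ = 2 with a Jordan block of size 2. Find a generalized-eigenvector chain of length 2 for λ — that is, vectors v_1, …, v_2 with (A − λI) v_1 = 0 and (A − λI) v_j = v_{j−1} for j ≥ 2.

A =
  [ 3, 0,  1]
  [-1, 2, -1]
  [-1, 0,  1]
A Jordan chain for λ = 2 of length 2:
v_1 = (1, -1, -1)ᵀ
v_2 = (1, 0, 0)ᵀ

Let N = A − (2)·I. We want v_2 with N^2 v_2 = 0 but N^1 v_2 ≠ 0; then v_{j-1} := N · v_j for j = 2, …, 2.

Pick v_2 = (1, 0, 0)ᵀ.
Then v_1 = N · v_2 = (1, -1, -1)ᵀ.

Sanity check: (A − (2)·I) v_1 = (0, 0, 0)ᵀ = 0. ✓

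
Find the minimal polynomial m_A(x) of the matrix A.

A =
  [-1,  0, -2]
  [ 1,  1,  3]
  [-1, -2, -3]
x^3 + 3*x^2 + 3*x + 1

The characteristic polynomial is χ_A(x) = (x + 1)^3, so the eigenvalues are known. The minimal polynomial is
  m_A(x) = Π_λ (x − λ)^{k_λ}
where k_λ is the size of the *largest* Jordan block for λ (equivalently, the smallest k with (A − λI)^k v = 0 for every generalised eigenvector v of λ).

  λ = -1: largest Jordan block has size 3, contributing (x + 1)^3

So m_A(x) = (x + 1)^3 = x^3 + 3*x^2 + 3*x + 1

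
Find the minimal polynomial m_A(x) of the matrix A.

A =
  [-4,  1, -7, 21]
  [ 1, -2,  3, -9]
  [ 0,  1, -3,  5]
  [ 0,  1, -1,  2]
x^4 + 7*x^3 + 18*x^2 + 20*x + 8

The characteristic polynomial is χ_A(x) = (x + 1)*(x + 2)^3, so the eigenvalues are known. The minimal polynomial is
  m_A(x) = Π_λ (x − λ)^{k_λ}
where k_λ is the size of the *largest* Jordan block for λ (equivalently, the smallest k with (A − λI)^k v = 0 for every generalised eigenvector v of λ).

  λ = -2: largest Jordan block has size 3, contributing (x + 2)^3
  λ = -1: largest Jordan block has size 1, contributing (x + 1)

So m_A(x) = (x + 1)*(x + 2)^3 = x^4 + 7*x^3 + 18*x^2 + 20*x + 8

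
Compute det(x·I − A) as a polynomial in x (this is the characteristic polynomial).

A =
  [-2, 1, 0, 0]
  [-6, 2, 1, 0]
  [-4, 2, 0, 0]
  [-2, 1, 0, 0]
x^4

Expanding det(x·I − A) (e.g. by cofactor expansion or by noting that A is similar to its Jordan form J, which has the same characteristic polynomial as A) gives
  χ_A(x) = x^4
which factors as x^4. The eigenvalues (with algebraic multiplicities) are λ = 0 with multiplicity 4.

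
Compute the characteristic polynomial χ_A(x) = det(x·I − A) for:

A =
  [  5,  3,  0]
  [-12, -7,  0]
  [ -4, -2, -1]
x^3 + 3*x^2 + 3*x + 1

Expanding det(x·I − A) (e.g. by cofactor expansion or by noting that A is similar to its Jordan form J, which has the same characteristic polynomial as A) gives
  χ_A(x) = x^3 + 3*x^2 + 3*x + 1
which factors as (x + 1)^3. The eigenvalues (with algebraic multiplicities) are λ = -1 with multiplicity 3.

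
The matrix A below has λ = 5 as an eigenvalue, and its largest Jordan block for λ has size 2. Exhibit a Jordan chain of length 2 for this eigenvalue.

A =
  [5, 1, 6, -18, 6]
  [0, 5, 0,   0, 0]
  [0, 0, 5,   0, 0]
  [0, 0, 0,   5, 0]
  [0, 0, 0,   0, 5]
A Jordan chain for λ = 5 of length 2:
v_1 = (1, 0, 0, 0, 0)ᵀ
v_2 = (0, 1, 0, 0, 0)ᵀ

Let N = A − (5)·I. We want v_2 with N^2 v_2 = 0 but N^1 v_2 ≠ 0; then v_{j-1} := N · v_j for j = 2, …, 2.

Pick v_2 = (0, 1, 0, 0, 0)ᵀ.
Then v_1 = N · v_2 = (1, 0, 0, 0, 0)ᵀ.

Sanity check: (A − (5)·I) v_1 = (0, 0, 0, 0, 0)ᵀ = 0. ✓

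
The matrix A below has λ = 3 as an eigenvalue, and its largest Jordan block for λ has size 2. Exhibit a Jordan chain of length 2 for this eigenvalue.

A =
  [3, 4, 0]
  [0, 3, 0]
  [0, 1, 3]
A Jordan chain for λ = 3 of length 2:
v_1 = (4, 0, 1)ᵀ
v_2 = (0, 1, 0)ᵀ

Let N = A − (3)·I. We want v_2 with N^2 v_2 = 0 but N^1 v_2 ≠ 0; then v_{j-1} := N · v_j for j = 2, …, 2.

Pick v_2 = (0, 1, 0)ᵀ.
Then v_1 = N · v_2 = (4, 0, 1)ᵀ.

Sanity check: (A − (3)·I) v_1 = (0, 0, 0)ᵀ = 0. ✓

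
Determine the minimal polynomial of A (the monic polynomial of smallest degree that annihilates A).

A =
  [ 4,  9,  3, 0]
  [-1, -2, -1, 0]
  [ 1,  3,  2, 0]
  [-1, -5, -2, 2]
x^2 - 3*x + 2

The characteristic polynomial is χ_A(x) = (x - 2)^2*(x - 1)^2, so the eigenvalues are known. The minimal polynomial is
  m_A(x) = Π_λ (x − λ)^{k_λ}
where k_λ is the size of the *largest* Jordan block for λ (equivalently, the smallest k with (A − λI)^k v = 0 for every generalised eigenvector v of λ).

  λ = 1: largest Jordan block has size 1, contributing (x − 1)
  λ = 2: largest Jordan block has size 1, contributing (x − 2)

So m_A(x) = (x - 2)*(x - 1) = x^2 - 3*x + 2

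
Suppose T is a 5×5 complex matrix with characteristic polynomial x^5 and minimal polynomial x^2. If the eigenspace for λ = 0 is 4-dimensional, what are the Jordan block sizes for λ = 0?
Block sizes for λ = 0: [2, 1, 1, 1]

Step 1 — from the characteristic polynomial, algebraic multiplicity of λ = 0 is 5. From dim ker(T − (0)·I) = 4, there are exactly 4 Jordan blocks for λ = 0.
Step 2 — from the minimal polynomial, the factor (x − 0)^2 tells us the largest block for λ = 0 has size 2.
Step 3 — with total size 5, 4 blocks, and largest block 2, the block sizes (in nonincreasing order) are [2, 1, 1, 1].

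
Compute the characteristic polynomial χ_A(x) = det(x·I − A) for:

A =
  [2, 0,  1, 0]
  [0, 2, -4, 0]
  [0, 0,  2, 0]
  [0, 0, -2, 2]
x^4 - 8*x^3 + 24*x^2 - 32*x + 16

Expanding det(x·I − A) (e.g. by cofactor expansion or by noting that A is similar to its Jordan form J, which has the same characteristic polynomial as A) gives
  χ_A(x) = x^4 - 8*x^3 + 24*x^2 - 32*x + 16
which factors as (x - 2)^4. The eigenvalues (with algebraic multiplicities) are λ = 2 with multiplicity 4.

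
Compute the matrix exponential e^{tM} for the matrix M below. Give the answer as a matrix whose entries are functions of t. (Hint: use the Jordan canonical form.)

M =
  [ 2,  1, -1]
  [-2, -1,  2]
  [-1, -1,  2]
e^{tM} =
  [t*exp(t) + exp(t), t*exp(t), -t*exp(t)]
  [-2*t*exp(t), -2*t*exp(t) + exp(t), 2*t*exp(t)]
  [-t*exp(t), -t*exp(t), t*exp(t) + exp(t)]

Strategy: write M = P · J · P⁻¹ where J is a Jordan canonical form, so e^{tM} = P · e^{tJ} · P⁻¹, and e^{tJ} can be computed block-by-block.

M has Jordan form
J =
  [1, 1, 0]
  [0, 1, 0]
  [0, 0, 1]
(up to reordering of blocks).

Per-block formulas:
  For a 1×1 block at λ = 1: exp(t · [1]) = [e^(1t)].
  For a 2×2 Jordan block J_2(1): exp(t · J_2(1)) = e^(1t)·(I + t·N), where N is the 2×2 nilpotent shift.

After assembling e^{tJ} and conjugating by P, we get:

e^{tM} =
  [t*exp(t) + exp(t), t*exp(t), -t*exp(t)]
  [-2*t*exp(t), -2*t*exp(t) + exp(t), 2*t*exp(t)]
  [-t*exp(t), -t*exp(t), t*exp(t) + exp(t)]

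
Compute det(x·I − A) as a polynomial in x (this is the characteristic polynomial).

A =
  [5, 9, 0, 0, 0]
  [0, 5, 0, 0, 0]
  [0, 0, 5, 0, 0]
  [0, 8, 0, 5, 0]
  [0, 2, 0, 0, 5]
x^5 - 25*x^4 + 250*x^3 - 1250*x^2 + 3125*x - 3125

Expanding det(x·I − A) (e.g. by cofactor expansion or by noting that A is similar to its Jordan form J, which has the same characteristic polynomial as A) gives
  χ_A(x) = x^5 - 25*x^4 + 250*x^3 - 1250*x^2 + 3125*x - 3125
which factors as (x - 5)^5. The eigenvalues (with algebraic multiplicities) are λ = 5 with multiplicity 5.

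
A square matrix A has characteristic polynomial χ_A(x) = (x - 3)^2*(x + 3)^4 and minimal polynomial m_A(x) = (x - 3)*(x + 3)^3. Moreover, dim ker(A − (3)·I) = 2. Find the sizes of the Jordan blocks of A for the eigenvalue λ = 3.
Block sizes for λ = 3: [1, 1]

Step 1 — from the characteristic polynomial, algebraic multiplicity of λ = 3 is 2. From dim ker(A − (3)·I) = 2, there are exactly 2 Jordan blocks for λ = 3.
Step 2 — from the minimal polynomial, the factor (x − 3) tells us the largest block for λ = 3 has size 1.
Step 3 — with total size 2, 2 blocks, and largest block 1, the block sizes (in nonincreasing order) are [1, 1].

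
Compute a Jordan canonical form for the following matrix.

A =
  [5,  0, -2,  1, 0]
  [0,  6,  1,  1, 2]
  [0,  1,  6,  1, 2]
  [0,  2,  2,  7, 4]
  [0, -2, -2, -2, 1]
J_2(5) ⊕ J_2(5) ⊕ J_1(5)

The characteristic polynomial is
  det(x·I − A) = x^5 - 25*x^4 + 250*x^3 - 1250*x^2 + 3125*x - 3125 = (x - 5)^5

Eigenvalues and multiplicities (the geometric multiplicity of λ is n − rank(A − λI), which equals the number of Jordan blocks for λ):
  λ = 5: algebraic multiplicity = 5, geometric multiplicity = 3

Determining the block sizes for each eigenvalue:
  λ = 5: with am = 5 and gm = 3, the partition is not yet determined (e.g. several partitions of 5 into 3 parts exist). Let N = A − (5)·I. Computing rank(N^1) = 2, rank(N^2) = 0; the number of blocks of size ≥ j is rank(N^{j−1}) − rank(N^j), giving [3, 2]. So we have 2 block(s) of size 2, 1 block(s) of size 1 → block sizes [2, 2, 1]

Assembling the blocks gives a Jordan form
J =
  [5, 1, 0, 0, 0]
  [0, 5, 0, 0, 0]
  [0, 0, 5, 1, 0]
  [0, 0, 0, 5, 0]
  [0, 0, 0, 0, 5]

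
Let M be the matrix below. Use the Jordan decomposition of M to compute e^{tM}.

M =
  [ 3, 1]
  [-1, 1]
e^{tM} =
  [t*exp(2*t) + exp(2*t), t*exp(2*t)]
  [-t*exp(2*t), -t*exp(2*t) + exp(2*t)]

Strategy: write M = P · J · P⁻¹ where J is a Jordan canonical form, so e^{tM} = P · e^{tJ} · P⁻¹, and e^{tJ} can be computed block-by-block.

M has Jordan form
J =
  [2, 1]
  [0, 2]
(up to reordering of blocks).

Per-block formulas:
  For a 2×2 Jordan block J_2(2): exp(t · J_2(2)) = e^(2t)·(I + t·N), where N is the 2×2 nilpotent shift.

After assembling e^{tJ} and conjugating by P, we get:

e^{tM} =
  [t*exp(2*t) + exp(2*t), t*exp(2*t)]
  [-t*exp(2*t), -t*exp(2*t) + exp(2*t)]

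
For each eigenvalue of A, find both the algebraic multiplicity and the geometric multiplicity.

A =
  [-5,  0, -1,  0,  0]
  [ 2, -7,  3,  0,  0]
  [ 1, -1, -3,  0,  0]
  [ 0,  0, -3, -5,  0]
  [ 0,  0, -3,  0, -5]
λ = -5: alg = 5, geom = 3

Step 1 — factor the characteristic polynomial to read off the algebraic multiplicities:
  χ_A(x) = (x + 5)^5

Step 2 — compute geometric multiplicities via the rank-nullity identity g(λ) = n − rank(A − λI):
  rank(A − (-5)·I) = 2, so dim ker(A − (-5)·I) = n − 2 = 3

Summary:
  λ = -5: algebraic multiplicity = 5, geometric multiplicity = 3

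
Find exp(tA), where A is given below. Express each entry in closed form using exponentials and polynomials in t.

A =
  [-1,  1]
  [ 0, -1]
e^{tA} =
  [exp(-t), t*exp(-t)]
  [0, exp(-t)]

Strategy: write A = P · J · P⁻¹ where J is a Jordan canonical form, so e^{tA} = P · e^{tJ} · P⁻¹, and e^{tJ} can be computed block-by-block.

A has Jordan form
J =
  [-1,  1]
  [ 0, -1]
(up to reordering of blocks).

Per-block formulas:
  For a 2×2 Jordan block J_2(-1): exp(t · J_2(-1)) = e^(-1t)·(I + t·N), where N is the 2×2 nilpotent shift.

After assembling e^{tJ} and conjugating by P, we get:

e^{tA} =
  [exp(-t), t*exp(-t)]
  [0, exp(-t)]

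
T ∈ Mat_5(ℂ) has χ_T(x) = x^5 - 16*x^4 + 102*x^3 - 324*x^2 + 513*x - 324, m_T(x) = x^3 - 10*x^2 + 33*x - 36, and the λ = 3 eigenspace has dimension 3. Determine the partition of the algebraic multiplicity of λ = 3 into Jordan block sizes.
Block sizes for λ = 3: [2, 1, 1]

Step 1 — from the characteristic polynomial, algebraic multiplicity of λ = 3 is 4. From dim ker(T − (3)·I) = 3, there are exactly 3 Jordan blocks for λ = 3.
Step 2 — from the minimal polynomial, the factor (x − 3)^2 tells us the largest block for λ = 3 has size 2.
Step 3 — with total size 4, 3 blocks, and largest block 2, the block sizes (in nonincreasing order) are [2, 1, 1].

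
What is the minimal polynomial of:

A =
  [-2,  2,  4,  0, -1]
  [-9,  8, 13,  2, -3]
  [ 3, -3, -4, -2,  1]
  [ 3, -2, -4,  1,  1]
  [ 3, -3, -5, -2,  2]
x^3 - 3*x^2 + 3*x - 1

The characteristic polynomial is χ_A(x) = (x - 1)^5, so the eigenvalues are known. The minimal polynomial is
  m_A(x) = Π_λ (x − λ)^{k_λ}
where k_λ is the size of the *largest* Jordan block for λ (equivalently, the smallest k with (A − λI)^k v = 0 for every generalised eigenvector v of λ).

  λ = 1: largest Jordan block has size 3, contributing (x − 1)^3

So m_A(x) = (x - 1)^3 = x^3 - 3*x^2 + 3*x - 1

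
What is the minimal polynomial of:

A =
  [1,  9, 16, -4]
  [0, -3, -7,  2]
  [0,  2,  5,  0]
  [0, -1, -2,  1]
x^3 - 3*x^2 + 3*x - 1

The characteristic polynomial is χ_A(x) = (x - 1)^4, so the eigenvalues are known. The minimal polynomial is
  m_A(x) = Π_λ (x − λ)^{k_λ}
where k_λ is the size of the *largest* Jordan block for λ (equivalently, the smallest k with (A − λI)^k v = 0 for every generalised eigenvector v of λ).

  λ = 1: largest Jordan block has size 3, contributing (x − 1)^3

So m_A(x) = (x - 1)^3 = x^3 - 3*x^2 + 3*x - 1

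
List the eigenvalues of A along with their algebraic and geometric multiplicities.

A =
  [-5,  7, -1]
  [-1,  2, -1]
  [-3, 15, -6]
λ = -3: alg = 3, geom = 1

Step 1 — factor the characteristic polynomial to read off the algebraic multiplicities:
  χ_A(x) = (x + 3)^3

Step 2 — compute geometric multiplicities via the rank-nullity identity g(λ) = n − rank(A − λI):
  rank(A − (-3)·I) = 2, so dim ker(A − (-3)·I) = n − 2 = 1

Summary:
  λ = -3: algebraic multiplicity = 3, geometric multiplicity = 1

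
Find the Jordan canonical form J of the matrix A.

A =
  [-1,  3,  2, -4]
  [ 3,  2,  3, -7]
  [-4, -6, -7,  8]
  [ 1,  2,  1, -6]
J_3(-3) ⊕ J_1(-3)

The characteristic polynomial is
  det(x·I − A) = x^4 + 12*x^3 + 54*x^2 + 108*x + 81 = (x + 3)^4

Eigenvalues and multiplicities (the geometric multiplicity of λ is n − rank(A − λI), which equals the number of Jordan blocks for λ):
  λ = -3: algebraic multiplicity = 4, geometric multiplicity = 2

Determining the block sizes for each eigenvalue:
  λ = -3: with am = 4 and gm = 2, the partition is not yet determined (e.g. several partitions of 4 into 2 parts exist). Let N = A − (-3)·I. Computing rank(N^1) = 2, rank(N^2) = 1, rank(N^3) = 0; the number of blocks of size ≥ j is rank(N^{j−1}) − rank(N^j), giving [2, 1, 1]. So we have 1 block(s) of size 3, 1 block(s) of size 1 → block sizes [3, 1]

Assembling the blocks gives a Jordan form
J =
  [-3,  1,  0,  0]
  [ 0, -3,  1,  0]
  [ 0,  0, -3,  0]
  [ 0,  0,  0, -3]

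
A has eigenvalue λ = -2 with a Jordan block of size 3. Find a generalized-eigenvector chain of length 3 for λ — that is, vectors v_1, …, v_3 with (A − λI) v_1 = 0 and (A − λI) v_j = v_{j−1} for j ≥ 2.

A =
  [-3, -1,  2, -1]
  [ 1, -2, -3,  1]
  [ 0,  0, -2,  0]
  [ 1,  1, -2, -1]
A Jordan chain for λ = -2 of length 3:
v_1 = (-1, 0, 0, 1)ᵀ
v_2 = (-1, 1, 0, 1)ᵀ
v_3 = (1, 0, 0, 0)ᵀ

Let N = A − (-2)·I. We want v_3 with N^3 v_3 = 0 but N^2 v_3 ≠ 0; then v_{j-1} := N · v_j for j = 3, …, 2.

Pick v_3 = (1, 0, 0, 0)ᵀ.
Then v_2 = N · v_3 = (-1, 1, 0, 1)ᵀ.
Then v_1 = N · v_2 = (-1, 0, 0, 1)ᵀ.

Sanity check: (A − (-2)·I) v_1 = (0, 0, 0, 0)ᵀ = 0. ✓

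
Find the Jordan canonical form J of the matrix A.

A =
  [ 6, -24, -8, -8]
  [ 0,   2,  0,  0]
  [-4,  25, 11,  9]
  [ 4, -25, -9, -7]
J_2(2) ⊕ J_1(2) ⊕ J_1(6)

The characteristic polynomial is
  det(x·I − A) = x^4 - 12*x^3 + 48*x^2 - 80*x + 48 = (x - 6)*(x - 2)^3

Eigenvalues and multiplicities (the geometric multiplicity of λ is n − rank(A − λI), which equals the number of Jordan blocks for λ):
  λ = 2: algebraic multiplicity = 3, geometric multiplicity = 2
  λ = 6: algebraic multiplicity = 1, geometric multiplicity = 1

Determining the block sizes for each eigenvalue:
  λ = 2: 2 blocks summing to 3 forces exactly one block of size 2 and the rest size 1 → block sizes [2, 1]
  λ = 6: one block (gm = 1), so the single block has size am = 1 → block sizes [1]

Assembling the blocks gives a Jordan form
J =
  [2, 1, 0, 0]
  [0, 2, 0, 0]
  [0, 0, 2, 0]
  [0, 0, 0, 6]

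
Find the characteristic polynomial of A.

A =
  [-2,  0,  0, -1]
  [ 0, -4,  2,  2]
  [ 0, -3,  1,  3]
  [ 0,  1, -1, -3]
x^4 + 8*x^3 + 24*x^2 + 32*x + 16

Expanding det(x·I − A) (e.g. by cofactor expansion or by noting that A is similar to its Jordan form J, which has the same characteristic polynomial as A) gives
  χ_A(x) = x^4 + 8*x^3 + 24*x^2 + 32*x + 16
which factors as (x + 2)^4. The eigenvalues (with algebraic multiplicities) are λ = -2 with multiplicity 4.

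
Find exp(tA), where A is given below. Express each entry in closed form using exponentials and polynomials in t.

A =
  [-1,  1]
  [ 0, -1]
e^{tA} =
  [exp(-t), t*exp(-t)]
  [0, exp(-t)]

Strategy: write A = P · J · P⁻¹ where J is a Jordan canonical form, so e^{tA} = P · e^{tJ} · P⁻¹, and e^{tJ} can be computed block-by-block.

A has Jordan form
J =
  [-1,  1]
  [ 0, -1]
(up to reordering of blocks).

Per-block formulas:
  For a 2×2 Jordan block J_2(-1): exp(t · J_2(-1)) = e^(-1t)·(I + t·N), where N is the 2×2 nilpotent shift.

After assembling e^{tJ} and conjugating by P, we get:

e^{tA} =
  [exp(-t), t*exp(-t)]
  [0, exp(-t)]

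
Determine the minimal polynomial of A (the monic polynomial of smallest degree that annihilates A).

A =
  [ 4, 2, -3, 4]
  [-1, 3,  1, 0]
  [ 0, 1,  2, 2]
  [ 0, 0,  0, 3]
x^3 - 9*x^2 + 27*x - 27

The characteristic polynomial is χ_A(x) = (x - 3)^4, so the eigenvalues are known. The minimal polynomial is
  m_A(x) = Π_λ (x − λ)^{k_λ}
where k_λ is the size of the *largest* Jordan block for λ (equivalently, the smallest k with (A − λI)^k v = 0 for every generalised eigenvector v of λ).

  λ = 3: largest Jordan block has size 3, contributing (x − 3)^3

So m_A(x) = (x - 3)^3 = x^3 - 9*x^2 + 27*x - 27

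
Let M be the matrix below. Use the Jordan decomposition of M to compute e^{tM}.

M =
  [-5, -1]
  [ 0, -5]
e^{tM} =
  [exp(-5*t), -t*exp(-5*t)]
  [0, exp(-5*t)]

Strategy: write M = P · J · P⁻¹ where J is a Jordan canonical form, so e^{tM} = P · e^{tJ} · P⁻¹, and e^{tJ} can be computed block-by-block.

M has Jordan form
J =
  [-5,  1]
  [ 0, -5]
(up to reordering of blocks).

Per-block formulas:
  For a 2×2 Jordan block J_2(-5): exp(t · J_2(-5)) = e^(-5t)·(I + t·N), where N is the 2×2 nilpotent shift.

After assembling e^{tJ} and conjugating by P, we get:

e^{tM} =
  [exp(-5*t), -t*exp(-5*t)]
  [0, exp(-5*t)]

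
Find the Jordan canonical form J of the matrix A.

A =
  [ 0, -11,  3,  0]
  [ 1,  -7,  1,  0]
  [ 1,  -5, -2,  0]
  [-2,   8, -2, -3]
J_3(-3) ⊕ J_1(-3)

The characteristic polynomial is
  det(x·I − A) = x^4 + 12*x^3 + 54*x^2 + 108*x + 81 = (x + 3)^4

Eigenvalues and multiplicities (the geometric multiplicity of λ is n − rank(A − λI), which equals the number of Jordan blocks for λ):
  λ = -3: algebraic multiplicity = 4, geometric multiplicity = 2

Determining the block sizes for each eigenvalue:
  λ = -3: with am = 4 and gm = 2, the partition is not yet determined (e.g. several partitions of 4 into 2 parts exist). Let N = A − (-3)·I. Computing rank(N^1) = 2, rank(N^2) = 1, rank(N^3) = 0; the number of blocks of size ≥ j is rank(N^{j−1}) − rank(N^j), giving [2, 1, 1]. So we have 1 block(s) of size 3, 1 block(s) of size 1 → block sizes [3, 1]

Assembling the blocks gives a Jordan form
J =
  [-3,  1,  0,  0]
  [ 0, -3,  1,  0]
  [ 0,  0, -3,  0]
  [ 0,  0,  0, -3]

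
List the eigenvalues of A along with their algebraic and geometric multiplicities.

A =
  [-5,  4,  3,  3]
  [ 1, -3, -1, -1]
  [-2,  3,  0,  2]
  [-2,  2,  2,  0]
λ = -2: alg = 4, geom = 2

Step 1 — factor the characteristic polynomial to read off the algebraic multiplicities:
  χ_A(x) = (x + 2)^4

Step 2 — compute geometric multiplicities via the rank-nullity identity g(λ) = n − rank(A − λI):
  rank(A − (-2)·I) = 2, so dim ker(A − (-2)·I) = n − 2 = 2

Summary:
  λ = -2: algebraic multiplicity = 4, geometric multiplicity = 2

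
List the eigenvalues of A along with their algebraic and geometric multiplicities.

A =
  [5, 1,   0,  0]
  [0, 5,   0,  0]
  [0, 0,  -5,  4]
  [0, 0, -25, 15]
λ = 5: alg = 4, geom = 2

Step 1 — factor the characteristic polynomial to read off the algebraic multiplicities:
  χ_A(x) = (x - 5)^4

Step 2 — compute geometric multiplicities via the rank-nullity identity g(λ) = n − rank(A − λI):
  rank(A − (5)·I) = 2, so dim ker(A − (5)·I) = n − 2 = 2

Summary:
  λ = 5: algebraic multiplicity = 4, geometric multiplicity = 2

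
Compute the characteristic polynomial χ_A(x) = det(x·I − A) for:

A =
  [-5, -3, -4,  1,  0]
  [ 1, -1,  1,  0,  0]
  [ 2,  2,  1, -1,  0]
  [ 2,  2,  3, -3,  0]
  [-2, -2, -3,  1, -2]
x^5 + 10*x^4 + 40*x^3 + 80*x^2 + 80*x + 32

Expanding det(x·I − A) (e.g. by cofactor expansion or by noting that A is similar to its Jordan form J, which has the same characteristic polynomial as A) gives
  χ_A(x) = x^5 + 10*x^4 + 40*x^3 + 80*x^2 + 80*x + 32
which factors as (x + 2)^5. The eigenvalues (with algebraic multiplicities) are λ = -2 with multiplicity 5.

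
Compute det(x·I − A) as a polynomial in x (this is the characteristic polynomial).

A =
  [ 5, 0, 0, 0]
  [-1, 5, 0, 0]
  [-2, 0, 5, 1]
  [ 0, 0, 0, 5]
x^4 - 20*x^3 + 150*x^2 - 500*x + 625

Expanding det(x·I − A) (e.g. by cofactor expansion or by noting that A is similar to its Jordan form J, which has the same characteristic polynomial as A) gives
  χ_A(x) = x^4 - 20*x^3 + 150*x^2 - 500*x + 625
which factors as (x - 5)^4. The eigenvalues (with algebraic multiplicities) are λ = 5 with multiplicity 4.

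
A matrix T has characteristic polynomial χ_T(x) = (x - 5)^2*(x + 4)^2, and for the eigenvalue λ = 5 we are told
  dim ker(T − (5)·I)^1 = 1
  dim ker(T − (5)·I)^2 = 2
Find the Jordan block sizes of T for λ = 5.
Block sizes for λ = 5: [2]

From the dimensions of kernels of powers, the number of Jordan blocks of size at least j is d_j − d_{j−1} where d_j = dim ker(N^j) (with d_0 = 0). Computing the differences gives [1, 1].
The number of blocks of size exactly k is (#blocks of size ≥ k) − (#blocks of size ≥ k + 1), so the partition is: 1 block(s) of size 2.
In nonincreasing order the block sizes are [2].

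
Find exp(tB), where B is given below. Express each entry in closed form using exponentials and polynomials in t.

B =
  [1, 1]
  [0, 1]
e^{tB} =
  [exp(t), t*exp(t)]
  [0, exp(t)]

Strategy: write B = P · J · P⁻¹ where J is a Jordan canonical form, so e^{tB} = P · e^{tJ} · P⁻¹, and e^{tJ} can be computed block-by-block.

B has Jordan form
J =
  [1, 1]
  [0, 1]
(up to reordering of blocks).

Per-block formulas:
  For a 2×2 Jordan block J_2(1): exp(t · J_2(1)) = e^(1t)·(I + t·N), where N is the 2×2 nilpotent shift.

After assembling e^{tJ} and conjugating by P, we get:

e^{tB} =
  [exp(t), t*exp(t)]
  [0, exp(t)]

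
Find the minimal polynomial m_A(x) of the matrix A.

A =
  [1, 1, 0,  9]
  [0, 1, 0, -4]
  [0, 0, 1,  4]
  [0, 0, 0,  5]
x^3 - 7*x^2 + 11*x - 5

The characteristic polynomial is χ_A(x) = (x - 5)*(x - 1)^3, so the eigenvalues are known. The minimal polynomial is
  m_A(x) = Π_λ (x − λ)^{k_λ}
where k_λ is the size of the *largest* Jordan block for λ (equivalently, the smallest k with (A − λI)^k v = 0 for every generalised eigenvector v of λ).

  λ = 1: largest Jordan block has size 2, contributing (x − 1)^2
  λ = 5: largest Jordan block has size 1, contributing (x − 5)

So m_A(x) = (x - 5)*(x - 1)^2 = x^3 - 7*x^2 + 11*x - 5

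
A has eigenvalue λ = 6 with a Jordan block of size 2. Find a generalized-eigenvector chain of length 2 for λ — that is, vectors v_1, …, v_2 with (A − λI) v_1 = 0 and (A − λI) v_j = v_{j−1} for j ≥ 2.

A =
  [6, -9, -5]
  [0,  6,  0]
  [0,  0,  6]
A Jordan chain for λ = 6 of length 2:
v_1 = (-9, 0, 0)ᵀ
v_2 = (0, 1, 0)ᵀ

Let N = A − (6)·I. We want v_2 with N^2 v_2 = 0 but N^1 v_2 ≠ 0; then v_{j-1} := N · v_j for j = 2, …, 2.

Pick v_2 = (0, 1, 0)ᵀ.
Then v_1 = N · v_2 = (-9, 0, 0)ᵀ.

Sanity check: (A − (6)·I) v_1 = (0, 0, 0)ᵀ = 0. ✓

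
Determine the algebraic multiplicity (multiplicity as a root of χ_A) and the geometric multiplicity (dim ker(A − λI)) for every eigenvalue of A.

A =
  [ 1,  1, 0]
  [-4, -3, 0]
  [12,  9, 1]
λ = -1: alg = 2, geom = 1; λ = 1: alg = 1, geom = 1

Step 1 — factor the characteristic polynomial to read off the algebraic multiplicities:
  χ_A(x) = (x - 1)*(x + 1)^2

Step 2 — compute geometric multiplicities via the rank-nullity identity g(λ) = n − rank(A − λI):
  rank(A − (-1)·I) = 2, so dim ker(A − (-1)·I) = n − 2 = 1
  rank(A − (1)·I) = 2, so dim ker(A − (1)·I) = n − 2 = 1

Summary:
  λ = -1: algebraic multiplicity = 2, geometric multiplicity = 1
  λ = 1: algebraic multiplicity = 1, geometric multiplicity = 1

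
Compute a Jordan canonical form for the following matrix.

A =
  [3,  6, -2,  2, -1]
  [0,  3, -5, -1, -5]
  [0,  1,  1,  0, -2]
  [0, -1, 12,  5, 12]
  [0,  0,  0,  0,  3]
J_3(3) ⊕ J_2(3)

The characteristic polynomial is
  det(x·I − A) = x^5 - 15*x^4 + 90*x^3 - 270*x^2 + 405*x - 243 = (x - 3)^5

Eigenvalues and multiplicities (the geometric multiplicity of λ is n − rank(A − λI), which equals the number of Jordan blocks for λ):
  λ = 3: algebraic multiplicity = 5, geometric multiplicity = 2

Determining the block sizes for each eigenvalue:
  λ = 3: with am = 5 and gm = 2, the partition is not yet determined (e.g. several partitions of 5 into 2 parts exist). Let N = A − (3)·I. Computing rank(N^1) = 3, rank(N^2) = 1, rank(N^3) = 0; the number of blocks of size ≥ j is rank(N^{j−1}) − rank(N^j), giving [2, 2, 1]. So we have 1 block(s) of size 3, 1 block(s) of size 2 → block sizes [3, 2]

Assembling the blocks gives a Jordan form
J =
  [3, 1, 0, 0, 0]
  [0, 3, 1, 0, 0]
  [0, 0, 3, 0, 0]
  [0, 0, 0, 3, 1]
  [0, 0, 0, 0, 3]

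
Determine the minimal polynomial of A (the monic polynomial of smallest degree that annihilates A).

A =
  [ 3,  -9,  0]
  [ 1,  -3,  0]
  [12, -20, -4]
x^3 + 4*x^2

The characteristic polynomial is χ_A(x) = x^2*(x + 4), so the eigenvalues are known. The minimal polynomial is
  m_A(x) = Π_λ (x − λ)^{k_λ}
where k_λ is the size of the *largest* Jordan block for λ (equivalently, the smallest k with (A − λI)^k v = 0 for every generalised eigenvector v of λ).

  λ = -4: largest Jordan block has size 1, contributing (x + 4)
  λ = 0: largest Jordan block has size 2, contributing (x − 0)^2

So m_A(x) = x^2*(x + 4) = x^3 + 4*x^2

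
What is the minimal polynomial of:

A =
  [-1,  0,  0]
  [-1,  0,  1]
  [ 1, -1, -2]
x^2 + 2*x + 1

The characteristic polynomial is χ_A(x) = (x + 1)^3, so the eigenvalues are known. The minimal polynomial is
  m_A(x) = Π_λ (x − λ)^{k_λ}
where k_λ is the size of the *largest* Jordan block for λ (equivalently, the smallest k with (A − λI)^k v = 0 for every generalised eigenvector v of λ).

  λ = -1: largest Jordan block has size 2, contributing (x + 1)^2

So m_A(x) = (x + 1)^2 = x^2 + 2*x + 1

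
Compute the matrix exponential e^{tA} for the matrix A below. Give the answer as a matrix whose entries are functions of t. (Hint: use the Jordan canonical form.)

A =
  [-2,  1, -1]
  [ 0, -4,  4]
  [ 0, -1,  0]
e^{tA} =
  [exp(-2*t), -t^2*exp(-2*t)/2 + t*exp(-2*t), t^2*exp(-2*t) - t*exp(-2*t)]
  [0, -2*t*exp(-2*t) + exp(-2*t), 4*t*exp(-2*t)]
  [0, -t*exp(-2*t), 2*t*exp(-2*t) + exp(-2*t)]

Strategy: write A = P · J · P⁻¹ where J is a Jordan canonical form, so e^{tA} = P · e^{tJ} · P⁻¹, and e^{tJ} can be computed block-by-block.

A has Jordan form
J =
  [-2,  1,  0]
  [ 0, -2,  1]
  [ 0,  0, -2]
(up to reordering of blocks).

Per-block formulas:
  For a 3×3 Jordan block J_3(-2): exp(t · J_3(-2)) = e^(-2t)·(I + t·N + (t^2/2)·N^2), where N is the 3×3 nilpotent shift.

After assembling e^{tJ} and conjugating by P, we get:

e^{tA} =
  [exp(-2*t), -t^2*exp(-2*t)/2 + t*exp(-2*t), t^2*exp(-2*t) - t*exp(-2*t)]
  [0, -2*t*exp(-2*t) + exp(-2*t), 4*t*exp(-2*t)]
  [0, -t*exp(-2*t), 2*t*exp(-2*t) + exp(-2*t)]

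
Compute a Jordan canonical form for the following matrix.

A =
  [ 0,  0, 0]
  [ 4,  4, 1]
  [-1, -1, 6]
J_1(0) ⊕ J_2(5)

The characteristic polynomial is
  det(x·I − A) = x^3 - 10*x^2 + 25*x = x*(x - 5)^2

Eigenvalues and multiplicities (the geometric multiplicity of λ is n − rank(A − λI), which equals the number of Jordan blocks for λ):
  λ = 0: algebraic multiplicity = 1, geometric multiplicity = 1
  λ = 5: algebraic multiplicity = 2, geometric multiplicity = 1

Determining the block sizes for each eigenvalue:
  λ = 0: one block (gm = 1), so the single block has size am = 1 → block sizes [1]
  λ = 5: one block (gm = 1), so the single block has size am = 2 → block sizes [2]

Assembling the blocks gives a Jordan form
J =
  [0, 0, 0]
  [0, 5, 1]
  [0, 0, 5]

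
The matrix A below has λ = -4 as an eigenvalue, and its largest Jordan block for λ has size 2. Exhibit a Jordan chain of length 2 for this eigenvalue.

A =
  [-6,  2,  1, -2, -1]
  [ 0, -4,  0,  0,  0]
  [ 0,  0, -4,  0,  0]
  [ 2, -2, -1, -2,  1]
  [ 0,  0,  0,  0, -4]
A Jordan chain for λ = -4 of length 2:
v_1 = (-2, 0, 0, 2, 0)ᵀ
v_2 = (1, 0, 0, 0, 0)ᵀ

Let N = A − (-4)·I. We want v_2 with N^2 v_2 = 0 but N^1 v_2 ≠ 0; then v_{j-1} := N · v_j for j = 2, …, 2.

Pick v_2 = (1, 0, 0, 0, 0)ᵀ.
Then v_1 = N · v_2 = (-2, 0, 0, 2, 0)ᵀ.

Sanity check: (A − (-4)·I) v_1 = (0, 0, 0, 0, 0)ᵀ = 0. ✓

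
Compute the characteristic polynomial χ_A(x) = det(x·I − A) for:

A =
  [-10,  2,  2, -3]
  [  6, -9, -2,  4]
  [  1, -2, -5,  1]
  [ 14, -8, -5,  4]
x^4 + 20*x^3 + 150*x^2 + 500*x + 625

Expanding det(x·I − A) (e.g. by cofactor expansion or by noting that A is similar to its Jordan form J, which has the same characteristic polynomial as A) gives
  χ_A(x) = x^4 + 20*x^3 + 150*x^2 + 500*x + 625
which factors as (x + 5)^4. The eigenvalues (with algebraic multiplicities) are λ = -5 with multiplicity 4.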